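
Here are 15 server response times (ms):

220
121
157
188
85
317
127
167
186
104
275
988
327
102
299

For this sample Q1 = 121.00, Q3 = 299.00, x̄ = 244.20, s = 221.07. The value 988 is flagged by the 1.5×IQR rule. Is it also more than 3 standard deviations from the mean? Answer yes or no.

yes

z = (988 − 244.20) / 221.07 = 3.36.
|z| = 3.36 > 3.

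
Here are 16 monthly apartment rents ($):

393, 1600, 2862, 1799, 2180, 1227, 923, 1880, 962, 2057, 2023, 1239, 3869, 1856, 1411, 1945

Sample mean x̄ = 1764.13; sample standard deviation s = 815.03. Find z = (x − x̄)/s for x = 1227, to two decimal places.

z = (1227 − 1764.13) / 815.03 = -0.66.

-0.66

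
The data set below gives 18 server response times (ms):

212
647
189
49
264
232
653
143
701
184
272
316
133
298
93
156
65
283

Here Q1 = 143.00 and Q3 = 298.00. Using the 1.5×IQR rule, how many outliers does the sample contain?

3

IQR = 155.00; fences at 143.00 − 232.50 = -89.50 and 298.00 + 232.50 = 530.50.
Outside the cutoffs: 647, 653, 701.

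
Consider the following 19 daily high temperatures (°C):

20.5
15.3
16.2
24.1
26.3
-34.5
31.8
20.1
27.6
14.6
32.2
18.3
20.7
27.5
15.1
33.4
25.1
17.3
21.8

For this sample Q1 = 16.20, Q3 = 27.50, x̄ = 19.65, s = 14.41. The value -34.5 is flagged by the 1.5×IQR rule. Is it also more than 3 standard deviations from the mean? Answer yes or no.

yes

z = (-34.5 − 19.65) / 14.41 = -3.76.
|z| = 3.76 > 3.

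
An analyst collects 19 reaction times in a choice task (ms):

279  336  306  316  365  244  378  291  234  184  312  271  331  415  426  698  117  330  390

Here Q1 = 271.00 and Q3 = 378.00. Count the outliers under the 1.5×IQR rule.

IQR = 107.00; fences at 271.00 − 160.50 = 110.50 and 378.00 + 160.50 = 538.50.
Outside the cutoffs: 698.

1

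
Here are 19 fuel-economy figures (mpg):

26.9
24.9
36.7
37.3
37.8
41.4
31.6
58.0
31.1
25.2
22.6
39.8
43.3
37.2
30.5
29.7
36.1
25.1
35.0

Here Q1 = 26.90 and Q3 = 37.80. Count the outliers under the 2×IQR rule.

0

IQR = 10.90; fences at 26.90 − 21.80 = 5.10 and 37.80 + 21.80 = 59.60.
Every value lies within the cutoffs.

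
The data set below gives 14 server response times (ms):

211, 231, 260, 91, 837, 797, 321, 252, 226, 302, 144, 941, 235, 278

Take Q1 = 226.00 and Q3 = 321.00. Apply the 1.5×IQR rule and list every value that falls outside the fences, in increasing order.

IQR = Q3 − Q1 = 321.00 − 226.00 = 95.00.
Lower fence = Q1 − 1.5·IQR = 226.00 − 142.50 = 83.50.
Upper fence = Q3 + 1.5·IQR = 321.00 + 142.50 = 463.50.
797 > 463.50 → outlier.
837 > 463.50 → outlier.
941 > 463.50 → outlier.
All remaining values lie within [83.50, 463.50].

797, 837, 941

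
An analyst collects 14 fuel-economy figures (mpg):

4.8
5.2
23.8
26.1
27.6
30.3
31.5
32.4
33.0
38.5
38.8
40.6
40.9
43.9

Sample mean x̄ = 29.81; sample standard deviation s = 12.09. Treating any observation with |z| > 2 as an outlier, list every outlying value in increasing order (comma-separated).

Cutoffs at x̄ ± 2s: 29.81 ± 2·12.09 = [5.63, 53.99].
4.8: z = -2.07, |z| > 2 → outlier.
5.2: z = -2.04, |z| > 2 → outlier.
Every other value lies within [5.63, 53.99].

4.8, 5.2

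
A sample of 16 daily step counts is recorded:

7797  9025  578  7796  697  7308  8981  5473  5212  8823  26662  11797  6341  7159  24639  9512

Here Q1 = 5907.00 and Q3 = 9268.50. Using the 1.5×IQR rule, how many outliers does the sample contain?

IQR = 3361.50; fences at 5907.00 − 5042.25 = 864.75 and 9268.50 + 5042.25 = 14310.75.
Outside the cutoffs: 578, 697, 24639, 26662.

4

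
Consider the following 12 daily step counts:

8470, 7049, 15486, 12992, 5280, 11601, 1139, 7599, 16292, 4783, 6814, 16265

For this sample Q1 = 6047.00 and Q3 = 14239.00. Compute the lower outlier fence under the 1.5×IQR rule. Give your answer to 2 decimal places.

IQR = Q3 − Q1 = 14239.00 − 6047.00 = 8192.00.
Lower fence = Q1 − 1.5·IQR = 6047.00 − 12288.00 = -6241.00.
Upper fence = Q3 + 1.5·IQR = 14239.00 + 12288.00 = 26527.00.

-6241.00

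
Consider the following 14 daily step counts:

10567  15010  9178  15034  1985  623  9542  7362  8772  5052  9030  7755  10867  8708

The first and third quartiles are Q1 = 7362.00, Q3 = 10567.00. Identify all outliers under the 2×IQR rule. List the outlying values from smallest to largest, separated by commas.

IQR = Q3 − Q1 = 10567.00 − 7362.00 = 3205.00.
Lower fence = Q1 − 2·IQR = 7362.00 − 6410.00 = 952.00.
Upper fence = Q3 + 2·IQR = 10567.00 + 6410.00 = 16977.00.
623 < 952.00 → outlier.
All remaining values lie within [952.00, 16977.00].

623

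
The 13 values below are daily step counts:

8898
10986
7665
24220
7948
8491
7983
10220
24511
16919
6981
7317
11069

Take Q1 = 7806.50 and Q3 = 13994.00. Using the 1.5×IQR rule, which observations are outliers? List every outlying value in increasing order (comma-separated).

IQR = Q3 − Q1 = 13994.00 − 7806.50 = 6187.50.
Lower fence = Q1 − 1.5·IQR = 7806.50 − 9281.25 = -1474.75.
Upper fence = Q3 + 1.5·IQR = 13994.00 + 9281.25 = 23275.25.
24220 > 23275.25 → outlier.
24511 > 23275.25 → outlier.
All remaining values lie within [-1474.75, 23275.25].

24220, 24511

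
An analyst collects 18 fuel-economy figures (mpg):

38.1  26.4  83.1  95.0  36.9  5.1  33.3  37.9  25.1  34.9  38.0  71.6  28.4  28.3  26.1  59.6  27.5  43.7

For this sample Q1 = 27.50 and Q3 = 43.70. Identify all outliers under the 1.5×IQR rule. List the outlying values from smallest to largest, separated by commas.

71.6, 83.1, 95.0

IQR = Q3 − Q1 = 43.70 − 27.50 = 16.20.
Lower fence = Q1 − 1.5·IQR = 27.50 − 24.30 = 3.20.
Upper fence = Q3 + 1.5·IQR = 43.70 + 24.30 = 68.00.
71.6 > 68.00 → outlier.
83.1 > 68.00 → outlier.
95.0 > 68.00 → outlier.
All remaining values lie within [3.20, 68.00].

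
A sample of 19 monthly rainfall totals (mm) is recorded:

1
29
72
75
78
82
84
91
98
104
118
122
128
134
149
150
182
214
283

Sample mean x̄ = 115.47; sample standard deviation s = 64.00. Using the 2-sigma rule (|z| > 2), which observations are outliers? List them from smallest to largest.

283

Cutoffs at x̄ ± 2s: 115.47 ± 2·64.00 = [-12.53, 243.47].
283: z = 2.62, |z| > 2 → outlier.
Every other value lies within [-12.53, 243.47].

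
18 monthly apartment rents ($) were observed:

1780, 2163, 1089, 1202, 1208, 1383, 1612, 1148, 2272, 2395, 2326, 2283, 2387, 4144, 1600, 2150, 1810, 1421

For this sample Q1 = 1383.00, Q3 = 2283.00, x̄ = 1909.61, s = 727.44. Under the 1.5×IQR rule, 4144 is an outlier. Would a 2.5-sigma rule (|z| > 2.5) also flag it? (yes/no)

z = (4144 − 1909.61) / 727.44 = 3.07.
|z| = 3.07 > 2.5.

yes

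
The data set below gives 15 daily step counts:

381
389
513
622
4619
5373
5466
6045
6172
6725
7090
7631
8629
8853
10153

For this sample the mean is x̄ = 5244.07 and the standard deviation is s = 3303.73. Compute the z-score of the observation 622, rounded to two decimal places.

-1.40

z = (622 − 5244.07) / 3303.73 = -1.40.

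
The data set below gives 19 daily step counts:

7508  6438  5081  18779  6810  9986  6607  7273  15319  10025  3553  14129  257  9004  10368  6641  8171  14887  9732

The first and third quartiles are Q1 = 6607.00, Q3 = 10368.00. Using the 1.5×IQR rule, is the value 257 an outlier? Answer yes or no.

yes

IQR = Q3 − Q1 = 10368.00 − 6607.00 = 3761.00.
Lower fence = Q1 − 1.5·IQR = 6607.00 − 5641.50 = 965.50.
Upper fence = Q3 + 1.5·IQR = 10368.00 + 5641.50 = 16009.50.
257 lies below the lower fence.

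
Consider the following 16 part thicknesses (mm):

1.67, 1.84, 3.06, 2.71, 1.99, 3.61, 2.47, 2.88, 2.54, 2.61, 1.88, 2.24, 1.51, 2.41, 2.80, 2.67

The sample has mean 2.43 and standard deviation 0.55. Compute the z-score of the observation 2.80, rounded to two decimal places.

0.67

z = (2.80 − 2.43) / 0.55 = 0.67.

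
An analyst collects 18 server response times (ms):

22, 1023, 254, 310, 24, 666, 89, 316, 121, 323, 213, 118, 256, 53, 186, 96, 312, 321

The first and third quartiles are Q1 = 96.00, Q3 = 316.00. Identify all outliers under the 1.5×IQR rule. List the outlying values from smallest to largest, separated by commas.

IQR = Q3 − Q1 = 316.00 − 96.00 = 220.00.
Lower fence = Q1 − 1.5·IQR = 96.00 − 330.00 = -234.00.
Upper fence = Q3 + 1.5·IQR = 316.00 + 330.00 = 646.00.
666 > 646.00 → outlier.
1023 > 646.00 → outlier.
All remaining values lie within [-234.00, 646.00].

666, 1023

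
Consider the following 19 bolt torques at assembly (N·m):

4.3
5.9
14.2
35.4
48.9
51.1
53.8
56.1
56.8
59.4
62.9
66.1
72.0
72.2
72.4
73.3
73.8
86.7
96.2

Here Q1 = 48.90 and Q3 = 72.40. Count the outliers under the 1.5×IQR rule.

IQR = 23.50; fences at 48.90 − 35.25 = 13.65 and 72.40 + 35.25 = 107.65.
Outside the cutoffs: 4.3, 5.9.

2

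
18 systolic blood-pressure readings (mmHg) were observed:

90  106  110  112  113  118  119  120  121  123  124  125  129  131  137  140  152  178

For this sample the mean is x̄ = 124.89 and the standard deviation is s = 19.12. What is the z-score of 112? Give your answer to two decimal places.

z = (112 − 124.89) / 19.12 = -0.67.

-0.67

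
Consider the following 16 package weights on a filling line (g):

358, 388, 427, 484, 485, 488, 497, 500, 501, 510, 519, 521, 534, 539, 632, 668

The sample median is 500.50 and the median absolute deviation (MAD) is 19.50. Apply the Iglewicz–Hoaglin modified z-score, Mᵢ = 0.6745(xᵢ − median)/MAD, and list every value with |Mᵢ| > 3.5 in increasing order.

|Mᵢ| > 3.5 ⇔ |xᵢ − 500.50| > 3.5·19.50/0.6745 = 101.19.
So outliers lie outside [399.31, 601.69].
358: M = -4.93 → outlier.
388: M = -3.89 → outlier.
632: M = 4.55 → outlier.
668: M = 5.79 → outlier.

358, 388, 632, 668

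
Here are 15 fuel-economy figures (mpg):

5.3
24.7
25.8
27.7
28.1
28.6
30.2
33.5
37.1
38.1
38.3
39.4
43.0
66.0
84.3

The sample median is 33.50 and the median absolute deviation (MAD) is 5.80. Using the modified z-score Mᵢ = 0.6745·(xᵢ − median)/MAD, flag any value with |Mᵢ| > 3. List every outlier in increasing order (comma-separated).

|Mᵢ| > 3 ⇔ |xᵢ − 33.50| > 3·5.80/0.6745 = 25.80.
So outliers lie outside [7.70, 59.30].
5.3: M = -3.28 → outlier.
66.0: M = 3.78 → outlier.
84.3: M = 5.91 → outlier.

5.3, 66.0, 84.3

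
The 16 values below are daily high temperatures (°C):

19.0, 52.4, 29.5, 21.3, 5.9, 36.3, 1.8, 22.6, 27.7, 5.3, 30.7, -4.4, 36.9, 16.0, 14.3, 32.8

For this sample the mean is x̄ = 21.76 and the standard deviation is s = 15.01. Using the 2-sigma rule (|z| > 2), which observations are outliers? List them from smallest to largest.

Cutoffs at x̄ ± 2s: 21.76 ± 2·15.01 = [-8.26, 51.78].
52.4: z = 2.04, |z| > 2 → outlier.
Every other value lies within [-8.26, 51.78].

52.4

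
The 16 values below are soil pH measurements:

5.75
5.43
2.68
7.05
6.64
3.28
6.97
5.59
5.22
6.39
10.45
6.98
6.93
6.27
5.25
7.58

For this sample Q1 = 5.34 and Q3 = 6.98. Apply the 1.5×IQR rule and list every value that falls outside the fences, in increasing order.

2.68, 10.45

IQR = Q3 − Q1 = 6.98 − 5.34 = 1.64.
Lower fence = Q1 − 1.5·IQR = 5.34 − 2.46 = 2.88.
Upper fence = Q3 + 1.5·IQR = 6.98 + 2.46 = 9.44.
2.68 < 2.88 → outlier.
10.45 > 9.44 → outlier.
All remaining values lie within [2.88, 9.44].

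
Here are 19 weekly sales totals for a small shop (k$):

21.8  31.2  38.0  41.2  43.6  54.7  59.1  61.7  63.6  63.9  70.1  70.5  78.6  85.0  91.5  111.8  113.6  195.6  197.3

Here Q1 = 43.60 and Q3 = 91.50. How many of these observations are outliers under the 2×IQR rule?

2

IQR = 47.90; fences at 43.60 − 95.80 = -52.20 and 91.50 + 95.80 = 187.30.
Outside the cutoffs: 195.6, 197.3.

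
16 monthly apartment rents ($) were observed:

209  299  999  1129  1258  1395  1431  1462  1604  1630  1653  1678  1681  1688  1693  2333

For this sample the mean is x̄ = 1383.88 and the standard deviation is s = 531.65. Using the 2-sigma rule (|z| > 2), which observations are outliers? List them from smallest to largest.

Cutoffs at x̄ ± 2s: 1383.88 ± 2·531.65 = [320.58, 2447.18].
209: z = -2.21, |z| > 2 → outlier.
299: z = -2.04, |z| > 2 → outlier.
Every other value lies within [320.58, 2447.18].

209, 299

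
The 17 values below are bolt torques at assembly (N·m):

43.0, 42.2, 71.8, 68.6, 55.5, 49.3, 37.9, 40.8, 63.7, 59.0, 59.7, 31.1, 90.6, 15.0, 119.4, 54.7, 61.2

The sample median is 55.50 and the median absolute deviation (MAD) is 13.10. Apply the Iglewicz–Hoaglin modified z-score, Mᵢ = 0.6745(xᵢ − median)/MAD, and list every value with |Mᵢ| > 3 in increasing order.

119.4

|Mᵢ| > 3 ⇔ |xᵢ − 55.50| > 3·13.10/0.6745 = 58.27.
So outliers lie outside [-2.77, 113.77].
119.4: M = 3.29 → outlier.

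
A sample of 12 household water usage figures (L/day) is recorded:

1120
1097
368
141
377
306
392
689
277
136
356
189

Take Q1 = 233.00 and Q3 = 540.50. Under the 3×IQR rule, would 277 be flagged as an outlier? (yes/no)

IQR = Q3 − Q1 = 540.50 − 233.00 = 307.50.
Lower fence = Q1 − 3·IQR = 233.00 − 922.50 = -689.50.
Upper fence = Q3 + 3·IQR = 540.50 + 922.50 = 1463.00.
277 lies within [-689.50, 1463.00].

no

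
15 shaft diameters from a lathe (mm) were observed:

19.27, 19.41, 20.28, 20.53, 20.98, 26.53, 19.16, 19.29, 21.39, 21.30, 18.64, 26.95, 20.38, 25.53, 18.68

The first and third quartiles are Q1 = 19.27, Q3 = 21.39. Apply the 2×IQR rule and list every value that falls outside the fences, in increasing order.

IQR = Q3 − Q1 = 21.39 − 19.27 = 2.12.
Lower fence = Q1 − 2·IQR = 19.27 − 4.24 = 15.03.
Upper fence = Q3 + 2·IQR = 21.39 + 4.24 = 25.63.
26.53 > 25.63 → outlier.
26.95 > 25.63 → outlier.
All remaining values lie within [15.03, 25.63].

26.53, 26.95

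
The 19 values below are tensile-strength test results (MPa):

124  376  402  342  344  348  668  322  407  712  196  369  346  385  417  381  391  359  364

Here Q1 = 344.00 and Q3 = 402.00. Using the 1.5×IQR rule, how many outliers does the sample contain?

4

IQR = 58.00; fences at 344.00 − 87.00 = 257.00 and 402.00 + 87.00 = 489.00.
Outside the cutoffs: 124, 196, 668, 712.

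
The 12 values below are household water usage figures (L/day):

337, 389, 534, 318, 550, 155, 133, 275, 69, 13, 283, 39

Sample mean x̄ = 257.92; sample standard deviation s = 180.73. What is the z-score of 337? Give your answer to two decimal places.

z = (337 − 257.92) / 180.73 = 0.44.

0.44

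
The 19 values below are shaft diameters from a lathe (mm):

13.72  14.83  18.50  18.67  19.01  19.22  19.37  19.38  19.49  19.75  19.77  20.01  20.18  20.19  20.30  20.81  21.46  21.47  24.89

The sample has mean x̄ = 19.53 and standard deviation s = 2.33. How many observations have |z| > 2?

Cutoffs: x̄ ± 2s = [14.87, 24.19].
Outside the cutoffs: 13.72, 14.83, 24.89.

3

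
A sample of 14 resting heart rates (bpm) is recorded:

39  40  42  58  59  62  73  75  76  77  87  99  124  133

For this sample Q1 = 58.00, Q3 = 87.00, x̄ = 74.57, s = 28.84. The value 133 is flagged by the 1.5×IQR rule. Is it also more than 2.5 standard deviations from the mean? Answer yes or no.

no

z = (133 − 74.57) / 28.84 = 2.03.
|z| = 2.03 ≤ 2.5.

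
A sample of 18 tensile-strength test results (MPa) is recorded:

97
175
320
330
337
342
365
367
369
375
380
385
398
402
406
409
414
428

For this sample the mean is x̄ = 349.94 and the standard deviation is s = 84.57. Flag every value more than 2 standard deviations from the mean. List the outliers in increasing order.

Cutoffs at x̄ ± 2s: 349.94 ± 2·84.57 = [180.80, 519.08].
97: z = -2.99, |z| > 2 → outlier.
175: z = -2.07, |z| > 2 → outlier.
Every other value lies within [180.80, 519.08].

97, 175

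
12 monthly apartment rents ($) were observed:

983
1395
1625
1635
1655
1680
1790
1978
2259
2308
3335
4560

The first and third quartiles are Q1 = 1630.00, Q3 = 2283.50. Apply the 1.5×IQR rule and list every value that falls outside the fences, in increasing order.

3335, 4560

IQR = Q3 − Q1 = 2283.50 − 1630.00 = 653.50.
Lower fence = Q1 − 1.5·IQR = 1630.00 − 980.25 = 649.75.
Upper fence = Q3 + 1.5·IQR = 2283.50 + 980.25 = 3263.75.
3335 > 3263.75 → outlier.
4560 > 3263.75 → outlier.
All remaining values lie within [649.75, 3263.75].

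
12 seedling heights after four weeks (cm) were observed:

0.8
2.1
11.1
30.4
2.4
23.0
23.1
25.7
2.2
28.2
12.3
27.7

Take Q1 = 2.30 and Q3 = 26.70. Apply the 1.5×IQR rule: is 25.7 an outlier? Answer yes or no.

IQR = Q3 − Q1 = 26.70 − 2.30 = 24.40.
Lower fence = Q1 − 1.5·IQR = 2.30 − 36.60 = -34.30.
Upper fence = Q3 + 1.5·IQR = 26.70 + 36.60 = 63.30.
25.7 lies within [-34.30, 63.30].

no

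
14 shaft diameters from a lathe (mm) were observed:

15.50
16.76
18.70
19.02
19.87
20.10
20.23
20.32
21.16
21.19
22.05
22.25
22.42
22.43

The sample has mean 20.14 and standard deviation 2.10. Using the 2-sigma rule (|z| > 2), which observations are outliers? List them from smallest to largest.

15.50

Cutoffs at x̄ ± 2s: 20.14 ± 2·2.10 = [15.94, 24.34].
15.50: z = -2.21, |z| > 2 → outlier.
Every other value lies within [15.94, 24.34].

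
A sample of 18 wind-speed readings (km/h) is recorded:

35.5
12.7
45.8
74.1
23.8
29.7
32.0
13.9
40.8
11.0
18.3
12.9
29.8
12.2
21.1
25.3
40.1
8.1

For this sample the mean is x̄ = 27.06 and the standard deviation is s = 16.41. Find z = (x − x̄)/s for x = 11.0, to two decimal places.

z = (11.0 − 27.06) / 16.41 = -0.98.

-0.98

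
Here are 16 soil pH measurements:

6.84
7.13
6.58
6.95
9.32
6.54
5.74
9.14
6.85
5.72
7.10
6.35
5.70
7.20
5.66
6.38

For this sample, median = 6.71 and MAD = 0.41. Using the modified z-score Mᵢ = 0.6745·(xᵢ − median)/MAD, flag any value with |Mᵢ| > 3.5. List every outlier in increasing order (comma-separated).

|Mᵢ| > 3.5 ⇔ |xᵢ − 6.71| > 3.5·0.41/0.6745 = 2.13.
So outliers lie outside [4.58, 8.84].
9.14: M = 4.00 → outlier.
9.32: M = 4.29 → outlier.

9.14, 9.32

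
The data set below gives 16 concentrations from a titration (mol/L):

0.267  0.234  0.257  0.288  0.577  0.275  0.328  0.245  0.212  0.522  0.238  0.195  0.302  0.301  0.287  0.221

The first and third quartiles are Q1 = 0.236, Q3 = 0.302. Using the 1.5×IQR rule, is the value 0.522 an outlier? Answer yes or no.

IQR = Q3 − Q1 = 0.302 − 0.236 = 0.066.
Lower fence = Q1 − 1.5·IQR = 0.236 − 0.099 = 0.137.
Upper fence = Q3 + 1.5·IQR = 0.302 + 0.099 = 0.401.
0.522 lies above the upper fence.

yes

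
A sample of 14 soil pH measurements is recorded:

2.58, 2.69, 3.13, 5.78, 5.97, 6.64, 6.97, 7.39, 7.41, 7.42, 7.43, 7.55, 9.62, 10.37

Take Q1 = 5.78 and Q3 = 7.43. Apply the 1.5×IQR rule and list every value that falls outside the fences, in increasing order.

IQR = Q3 − Q1 = 7.43 − 5.78 = 1.65.
Lower fence = Q1 − 1.5·IQR = 5.78 − 2.475 = 3.305.
Upper fence = Q3 + 1.5·IQR = 7.43 + 2.475 = 9.905.
2.58 < 3.305 → outlier.
2.69 < 3.305 → outlier.
3.13 < 3.305 → outlier.
10.37 > 9.905 → outlier.
All remaining values lie within [3.305, 9.905].

2.58, 2.69, 3.13, 10.37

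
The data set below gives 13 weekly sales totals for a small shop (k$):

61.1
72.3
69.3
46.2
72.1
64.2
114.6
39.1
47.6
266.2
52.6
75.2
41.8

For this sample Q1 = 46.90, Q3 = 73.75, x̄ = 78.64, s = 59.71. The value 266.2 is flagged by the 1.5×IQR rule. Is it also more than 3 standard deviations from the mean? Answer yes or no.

yes

z = (266.2 − 78.64) / 59.71 = 3.14.
|z| = 3.14 > 3.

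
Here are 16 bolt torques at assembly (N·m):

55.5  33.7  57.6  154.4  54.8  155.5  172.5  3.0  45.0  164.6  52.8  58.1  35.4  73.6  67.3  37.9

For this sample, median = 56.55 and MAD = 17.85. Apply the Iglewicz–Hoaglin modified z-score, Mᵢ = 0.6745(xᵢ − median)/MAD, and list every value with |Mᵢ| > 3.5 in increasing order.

154.4, 155.5, 164.6, 172.5

|Mᵢ| > 3.5 ⇔ |xᵢ − 56.55| > 3.5·17.85/0.6745 = 92.62.
So outliers lie outside [-36.07, 149.17].
154.4: M = 3.70 → outlier.
155.5: M = 3.74 → outlier.
164.6: M = 4.08 → outlier.
172.5: M = 4.38 → outlier.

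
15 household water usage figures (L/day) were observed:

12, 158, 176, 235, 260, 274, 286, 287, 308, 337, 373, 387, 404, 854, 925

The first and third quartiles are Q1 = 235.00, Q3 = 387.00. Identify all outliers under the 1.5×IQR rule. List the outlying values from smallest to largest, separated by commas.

IQR = Q3 − Q1 = 387.00 − 235.00 = 152.00.
Lower fence = Q1 − 1.5·IQR = 235.00 − 228.00 = 7.00.
Upper fence = Q3 + 1.5·IQR = 387.00 + 228.00 = 615.00.
854 > 615.00 → outlier.
925 > 615.00 → outlier.
All remaining values lie within [7.00, 615.00].

854, 925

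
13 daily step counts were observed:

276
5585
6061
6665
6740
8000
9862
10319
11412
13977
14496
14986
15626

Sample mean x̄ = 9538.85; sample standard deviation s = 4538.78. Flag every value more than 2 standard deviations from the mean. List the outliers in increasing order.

276

Cutoffs at x̄ ± 2s: 9538.85 ± 2·4538.78 = [461.29, 18616.41].
276: z = -2.04, |z| > 2 → outlier.
Every other value lies within [461.29, 18616.41].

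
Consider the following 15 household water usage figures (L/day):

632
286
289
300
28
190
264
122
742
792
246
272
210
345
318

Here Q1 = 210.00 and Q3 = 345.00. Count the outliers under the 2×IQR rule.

IQR = 135.00; fences at 210.00 − 270.00 = -60.00 and 345.00 + 270.00 = 615.00.
Outside the cutoffs: 632, 742, 792.

3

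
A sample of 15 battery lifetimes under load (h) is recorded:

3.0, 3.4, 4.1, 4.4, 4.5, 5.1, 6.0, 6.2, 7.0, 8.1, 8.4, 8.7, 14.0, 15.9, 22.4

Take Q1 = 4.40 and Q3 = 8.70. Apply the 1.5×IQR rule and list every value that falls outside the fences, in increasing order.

15.9, 22.4

IQR = Q3 − Q1 = 8.70 − 4.40 = 4.30.
Lower fence = Q1 − 1.5·IQR = 4.40 − 6.45 = -2.05.
Upper fence = Q3 + 1.5·IQR = 8.70 + 6.45 = 15.15.
15.9 > 15.15 → outlier.
22.4 > 15.15 → outlier.
All remaining values lie within [-2.05, 15.15].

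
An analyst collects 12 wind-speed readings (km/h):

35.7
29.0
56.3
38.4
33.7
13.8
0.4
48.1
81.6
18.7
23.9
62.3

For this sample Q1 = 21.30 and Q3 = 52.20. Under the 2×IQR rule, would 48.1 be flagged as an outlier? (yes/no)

no

IQR = Q3 − Q1 = 52.20 − 21.30 = 30.90.
Lower fence = Q1 − 2·IQR = 21.30 − 61.80 = -40.50.
Upper fence = Q3 + 2·IQR = 52.20 + 61.80 = 114.00.
48.1 lies within [-40.50, 114.00].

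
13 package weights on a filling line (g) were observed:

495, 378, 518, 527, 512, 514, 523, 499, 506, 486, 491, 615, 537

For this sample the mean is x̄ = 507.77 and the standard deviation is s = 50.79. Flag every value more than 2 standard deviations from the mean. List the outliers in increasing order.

Cutoffs at x̄ ± 2s: 507.77 ± 2·50.79 = [406.19, 609.35].
378: z = -2.56, |z| > 2 → outlier.
615: z = 2.11, |z| > 2 → outlier.
Every other value lies within [406.19, 609.35].

378, 615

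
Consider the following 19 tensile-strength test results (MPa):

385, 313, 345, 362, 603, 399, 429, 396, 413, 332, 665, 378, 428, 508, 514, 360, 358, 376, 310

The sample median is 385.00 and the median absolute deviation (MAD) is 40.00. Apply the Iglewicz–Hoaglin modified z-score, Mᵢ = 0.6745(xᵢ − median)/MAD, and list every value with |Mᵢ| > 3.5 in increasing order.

|Mᵢ| > 3.5 ⇔ |xᵢ − 385.00| > 3.5·40.00/0.6745 = 207.56.
So outliers lie outside [177.44, 592.56].
603: M = 3.68 → outlier.
665: M = 4.72 → outlier.

603, 665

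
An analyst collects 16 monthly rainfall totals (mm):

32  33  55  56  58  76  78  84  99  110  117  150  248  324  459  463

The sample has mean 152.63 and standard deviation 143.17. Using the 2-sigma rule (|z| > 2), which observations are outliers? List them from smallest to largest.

Cutoffs at x̄ ± 2s: 152.63 ± 2·143.17 = [-133.71, 438.97].
459: z = 2.14, |z| > 2 → outlier.
463: z = 2.17, |z| > 2 → outlier.
Every other value lies within [-133.71, 438.97].

459, 463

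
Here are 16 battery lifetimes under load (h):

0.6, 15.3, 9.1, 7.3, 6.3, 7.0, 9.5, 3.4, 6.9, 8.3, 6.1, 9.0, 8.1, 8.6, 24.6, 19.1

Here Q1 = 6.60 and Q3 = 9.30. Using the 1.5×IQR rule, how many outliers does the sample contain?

4

IQR = 2.70; fences at 6.60 − 4.05 = 2.55 and 9.30 + 4.05 = 13.35.
Outside the cutoffs: 0.6, 15.3, 19.1, 24.6.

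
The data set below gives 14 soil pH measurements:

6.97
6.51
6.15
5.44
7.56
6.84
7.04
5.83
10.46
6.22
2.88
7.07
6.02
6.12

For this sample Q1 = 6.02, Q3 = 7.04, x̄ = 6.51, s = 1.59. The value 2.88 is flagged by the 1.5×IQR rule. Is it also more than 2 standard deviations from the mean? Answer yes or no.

yes

z = (2.88 − 6.51) / 1.59 = -2.28.
|z| = 2.28 > 2.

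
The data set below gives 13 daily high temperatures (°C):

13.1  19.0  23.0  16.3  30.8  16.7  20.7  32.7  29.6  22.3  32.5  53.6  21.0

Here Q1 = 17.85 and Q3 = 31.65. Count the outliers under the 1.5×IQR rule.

IQR = 13.80; fences at 17.85 − 20.70 = -2.85 and 31.65 + 20.70 = 52.35.
Outside the cutoffs: 53.6.

1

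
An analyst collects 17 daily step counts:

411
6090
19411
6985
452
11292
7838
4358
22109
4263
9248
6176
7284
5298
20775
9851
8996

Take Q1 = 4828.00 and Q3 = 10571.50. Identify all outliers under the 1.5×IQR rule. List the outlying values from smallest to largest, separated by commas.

19411, 20775, 22109

IQR = Q3 − Q1 = 10571.50 − 4828.00 = 5743.50.
Lower fence = Q1 − 1.5·IQR = 4828.00 − 8615.25 = -3787.25.
Upper fence = Q3 + 1.5·IQR = 10571.50 + 8615.25 = 19186.75.
19411 > 19186.75 → outlier.
20775 > 19186.75 → outlier.
22109 > 19186.75 → outlier.
All remaining values lie within [-3787.25, 19186.75].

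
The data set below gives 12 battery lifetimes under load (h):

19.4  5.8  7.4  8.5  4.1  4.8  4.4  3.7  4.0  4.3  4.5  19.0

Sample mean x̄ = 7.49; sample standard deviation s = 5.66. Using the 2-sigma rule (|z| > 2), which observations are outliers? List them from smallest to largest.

Cutoffs at x̄ ± 2s: 7.49 ± 2·5.66 = [-3.83, 18.81].
19.0: z = 2.03, |z| > 2 → outlier.
19.4: z = 2.10, |z| > 2 → outlier.
Every other value lies within [-3.83, 18.81].

19.0, 19.4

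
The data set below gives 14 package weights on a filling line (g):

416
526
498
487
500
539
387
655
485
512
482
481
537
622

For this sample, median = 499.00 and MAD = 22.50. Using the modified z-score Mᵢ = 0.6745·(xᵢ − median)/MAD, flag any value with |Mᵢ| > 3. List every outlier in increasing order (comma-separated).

387, 622, 655

|Mᵢ| > 3 ⇔ |xᵢ − 499.00| > 3·22.50/0.6745 = 100.07.
So outliers lie outside [398.93, 599.07].
387: M = -3.36 → outlier.
622: M = 3.69 → outlier.
655: M = 4.68 → outlier.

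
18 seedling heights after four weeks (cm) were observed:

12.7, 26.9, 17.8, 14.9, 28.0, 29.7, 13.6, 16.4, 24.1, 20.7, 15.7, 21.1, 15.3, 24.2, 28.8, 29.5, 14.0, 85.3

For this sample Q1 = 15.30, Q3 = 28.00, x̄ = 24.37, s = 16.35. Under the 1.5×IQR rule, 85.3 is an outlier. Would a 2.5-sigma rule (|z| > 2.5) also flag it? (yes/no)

yes

z = (85.3 − 24.37) / 16.35 = 3.73.
|z| = 3.73 > 2.5.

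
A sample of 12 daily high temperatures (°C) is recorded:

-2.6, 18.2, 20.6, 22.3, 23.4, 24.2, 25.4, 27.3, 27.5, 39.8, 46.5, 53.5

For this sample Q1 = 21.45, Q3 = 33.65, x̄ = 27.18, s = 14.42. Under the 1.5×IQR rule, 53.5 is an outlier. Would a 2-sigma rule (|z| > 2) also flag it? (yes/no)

no

z = (53.5 − 27.18) / 14.42 = 1.83.
|z| = 1.83 ≤ 2.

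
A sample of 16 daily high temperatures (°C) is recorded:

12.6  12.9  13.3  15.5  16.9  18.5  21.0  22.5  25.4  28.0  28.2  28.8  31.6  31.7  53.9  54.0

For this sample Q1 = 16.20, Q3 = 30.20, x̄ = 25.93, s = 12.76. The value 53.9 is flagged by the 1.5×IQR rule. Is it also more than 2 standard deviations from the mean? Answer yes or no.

z = (53.9 − 25.93) / 12.76 = 2.19.
|z| = 2.19 > 2.

yes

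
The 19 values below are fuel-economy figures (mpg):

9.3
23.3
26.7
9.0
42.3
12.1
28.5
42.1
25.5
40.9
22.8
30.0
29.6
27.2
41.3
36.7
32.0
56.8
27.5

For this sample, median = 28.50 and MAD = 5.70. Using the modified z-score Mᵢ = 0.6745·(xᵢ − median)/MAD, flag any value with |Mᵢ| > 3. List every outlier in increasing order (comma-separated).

|Mᵢ| > 3 ⇔ |xᵢ − 28.50| > 3·5.70/0.6745 = 25.35.
So outliers lie outside [3.15, 53.85].
56.8: M = 3.35 → outlier.

56.8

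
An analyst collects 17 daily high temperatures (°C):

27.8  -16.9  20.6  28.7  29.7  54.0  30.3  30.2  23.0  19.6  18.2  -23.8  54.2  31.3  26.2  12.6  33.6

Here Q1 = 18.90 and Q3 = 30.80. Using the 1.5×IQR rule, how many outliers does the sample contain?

4

IQR = 11.90; fences at 18.90 − 17.85 = 1.05 and 30.80 + 17.85 = 48.65.
Outside the cutoffs: -23.8, -16.9, 54.0, 54.2.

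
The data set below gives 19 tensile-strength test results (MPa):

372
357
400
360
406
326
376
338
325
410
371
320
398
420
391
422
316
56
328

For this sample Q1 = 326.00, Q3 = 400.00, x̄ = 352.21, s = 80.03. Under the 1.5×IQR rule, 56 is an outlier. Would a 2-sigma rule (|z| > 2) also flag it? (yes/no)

z = (56 − 352.21) / 80.03 = -3.70.
|z| = 3.70 > 2.

yes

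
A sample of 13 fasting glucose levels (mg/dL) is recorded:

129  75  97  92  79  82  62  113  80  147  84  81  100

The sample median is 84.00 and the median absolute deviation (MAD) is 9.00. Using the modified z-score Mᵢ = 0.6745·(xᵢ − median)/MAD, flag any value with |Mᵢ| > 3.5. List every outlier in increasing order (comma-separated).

147

|Mᵢ| > 3.5 ⇔ |xᵢ − 84.00| > 3.5·9.00/0.6745 = 46.70.
So outliers lie outside [37.30, 130.70].
147: M = 4.72 → outlier.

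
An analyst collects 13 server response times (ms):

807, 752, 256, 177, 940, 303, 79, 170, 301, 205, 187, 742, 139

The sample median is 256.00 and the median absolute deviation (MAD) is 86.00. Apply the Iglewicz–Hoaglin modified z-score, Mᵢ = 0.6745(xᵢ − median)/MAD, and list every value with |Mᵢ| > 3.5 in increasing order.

|Mᵢ| > 3.5 ⇔ |xᵢ − 256.00| > 3.5·86.00/0.6745 = 446.26.
So outliers lie outside [-190.26, 702.26].
742: M = 3.81 → outlier.
752: M = 3.89 → outlier.
807: M = 4.32 → outlier.
940: M = 5.36 → outlier.

742, 752, 807, 940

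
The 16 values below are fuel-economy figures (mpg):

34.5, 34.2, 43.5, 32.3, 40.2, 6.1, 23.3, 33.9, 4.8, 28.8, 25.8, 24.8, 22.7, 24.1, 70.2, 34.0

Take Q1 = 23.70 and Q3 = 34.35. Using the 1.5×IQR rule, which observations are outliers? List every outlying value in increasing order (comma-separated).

IQR = Q3 − Q1 = 34.35 − 23.70 = 10.65.
Lower fence = Q1 − 1.5·IQR = 23.70 − 15.975 = 7.725.
Upper fence = Q3 + 1.5·IQR = 34.35 + 15.975 = 50.325.
4.8 < 7.725 → outlier.
6.1 < 7.725 → outlier.
70.2 > 50.325 → outlier.
All remaining values lie within [7.725, 50.325].

4.8, 6.1, 70.2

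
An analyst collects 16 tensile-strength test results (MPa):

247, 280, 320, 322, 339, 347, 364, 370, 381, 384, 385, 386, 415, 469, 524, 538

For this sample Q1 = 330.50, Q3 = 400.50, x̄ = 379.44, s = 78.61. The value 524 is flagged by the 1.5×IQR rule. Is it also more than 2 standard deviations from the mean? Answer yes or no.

z = (524 − 379.44) / 78.61 = 1.84.
|z| = 1.84 ≤ 2.

no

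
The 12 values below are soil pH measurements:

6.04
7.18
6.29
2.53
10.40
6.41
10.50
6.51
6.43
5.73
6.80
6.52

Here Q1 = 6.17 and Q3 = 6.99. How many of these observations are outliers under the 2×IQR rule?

3

IQR = 0.82; fences at 6.17 − 1.64 = 4.53 and 6.99 + 1.64 = 8.63.
Outside the cutoffs: 2.53, 10.40, 10.50.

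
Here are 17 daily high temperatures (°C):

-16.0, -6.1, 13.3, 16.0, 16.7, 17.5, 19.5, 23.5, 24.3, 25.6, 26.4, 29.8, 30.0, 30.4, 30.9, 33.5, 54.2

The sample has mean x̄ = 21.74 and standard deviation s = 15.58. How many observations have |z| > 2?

2

Cutoffs: x̄ ± 2s = [-9.42, 52.90].
Outside the cutoffs: -16.0, 54.2.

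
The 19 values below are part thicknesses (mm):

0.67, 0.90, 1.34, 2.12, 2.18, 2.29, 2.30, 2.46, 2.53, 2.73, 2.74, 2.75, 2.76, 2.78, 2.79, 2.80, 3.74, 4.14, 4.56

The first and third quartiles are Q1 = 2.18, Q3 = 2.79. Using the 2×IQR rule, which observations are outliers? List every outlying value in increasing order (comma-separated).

0.67, 0.90, 4.14, 4.56

IQR = Q3 − Q1 = 2.79 − 2.18 = 0.61.
Lower fence = Q1 − 2·IQR = 2.18 − 1.22 = 0.96.
Upper fence = Q3 + 2·IQR = 2.79 + 1.22 = 4.01.
0.67 < 0.96 → outlier.
0.90 < 0.96 → outlier.
4.14 > 4.01 → outlier.
4.56 > 4.01 → outlier.
All remaining values lie within [0.96, 4.01].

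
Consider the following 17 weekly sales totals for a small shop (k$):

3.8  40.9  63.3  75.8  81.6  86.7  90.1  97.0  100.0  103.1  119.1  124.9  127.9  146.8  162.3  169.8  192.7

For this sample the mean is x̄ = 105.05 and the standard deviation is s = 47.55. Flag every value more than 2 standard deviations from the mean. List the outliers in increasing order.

3.8

Cutoffs at x̄ ± 2s: 105.05 ± 2·47.55 = [9.95, 200.15].
3.8: z = -2.13, |z| > 2 → outlier.
Every other value lies within [9.95, 200.15].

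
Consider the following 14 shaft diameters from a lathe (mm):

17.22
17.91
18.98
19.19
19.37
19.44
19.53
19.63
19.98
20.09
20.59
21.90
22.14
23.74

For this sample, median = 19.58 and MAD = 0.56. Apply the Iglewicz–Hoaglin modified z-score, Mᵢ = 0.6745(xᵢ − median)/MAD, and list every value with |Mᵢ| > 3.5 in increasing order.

23.74

|Mᵢ| > 3.5 ⇔ |xᵢ − 19.58| > 3.5·0.56/0.6745 = 2.91.
So outliers lie outside [16.67, 22.49].
23.74: M = 5.01 → outlier.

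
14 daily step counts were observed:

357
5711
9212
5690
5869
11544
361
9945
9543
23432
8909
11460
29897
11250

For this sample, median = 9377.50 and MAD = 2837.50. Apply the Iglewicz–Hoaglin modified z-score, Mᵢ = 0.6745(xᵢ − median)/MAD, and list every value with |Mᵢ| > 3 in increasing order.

|Mᵢ| > 3 ⇔ |xᵢ − 9377.50| > 3·2837.50/0.6745 = 12620.46.
So outliers lie outside [-3242.96, 21997.96].
23432: M = 3.34 → outlier.
29897: M = 4.88 → outlier.

23432, 29897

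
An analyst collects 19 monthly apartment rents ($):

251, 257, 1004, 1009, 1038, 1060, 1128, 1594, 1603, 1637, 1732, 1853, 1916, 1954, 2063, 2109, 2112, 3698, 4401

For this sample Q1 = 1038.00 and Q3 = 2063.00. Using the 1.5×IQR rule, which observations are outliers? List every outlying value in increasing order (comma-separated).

3698, 4401

IQR = Q3 − Q1 = 2063.00 − 1038.00 = 1025.00.
Lower fence = Q1 − 1.5·IQR = 1038.00 − 1537.50 = -499.50.
Upper fence = Q3 + 1.5·IQR = 2063.00 + 1537.50 = 3600.50.
3698 > 3600.50 → outlier.
4401 > 3600.50 → outlier.
All remaining values lie within [-499.50, 3600.50].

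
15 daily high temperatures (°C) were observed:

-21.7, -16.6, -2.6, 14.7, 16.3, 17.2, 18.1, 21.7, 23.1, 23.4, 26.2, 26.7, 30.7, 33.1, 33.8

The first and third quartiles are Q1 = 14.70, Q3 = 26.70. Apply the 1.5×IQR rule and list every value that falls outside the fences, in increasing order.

-21.7, -16.6

IQR = Q3 − Q1 = 26.70 − 14.70 = 12.00.
Lower fence = Q1 − 1.5·IQR = 14.70 − 18.00 = -3.30.
Upper fence = Q3 + 1.5·IQR = 26.70 + 18.00 = 44.70.
-21.7 < -3.30 → outlier.
-16.6 < -3.30 → outlier.
All remaining values lie within [-3.30, 44.70].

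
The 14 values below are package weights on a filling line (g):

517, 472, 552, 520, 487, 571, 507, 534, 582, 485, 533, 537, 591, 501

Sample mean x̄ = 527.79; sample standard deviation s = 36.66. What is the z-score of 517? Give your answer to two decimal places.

z = (517 − 527.79) / 36.66 = -0.29.

-0.29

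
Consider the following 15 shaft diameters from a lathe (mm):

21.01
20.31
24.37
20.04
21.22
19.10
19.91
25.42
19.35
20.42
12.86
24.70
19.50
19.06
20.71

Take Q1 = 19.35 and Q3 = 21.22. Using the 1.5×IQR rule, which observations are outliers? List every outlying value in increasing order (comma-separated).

IQR = Q3 − Q1 = 21.22 − 19.35 = 1.87.
Lower fence = Q1 − 1.5·IQR = 19.35 − 2.805 = 16.545.
Upper fence = Q3 + 1.5·IQR = 21.22 + 2.805 = 24.025.
12.86 < 16.545 → outlier.
24.37 > 24.025 → outlier.
24.70 > 24.025 → outlier.
25.42 > 24.025 → outlier.
All remaining values lie within [16.545, 24.025].

12.86, 24.37, 24.70, 25.42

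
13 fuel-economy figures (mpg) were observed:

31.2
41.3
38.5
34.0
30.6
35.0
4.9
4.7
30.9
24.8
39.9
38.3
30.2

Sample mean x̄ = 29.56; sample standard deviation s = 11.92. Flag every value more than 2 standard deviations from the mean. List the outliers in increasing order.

Cutoffs at x̄ ± 2s: 29.56 ± 2·11.92 = [5.72, 53.40].
4.7: z = -2.09, |z| > 2 → outlier.
4.9: z = -2.07, |z| > 2 → outlier.
Every other value lies within [5.72, 53.40].

4.7, 4.9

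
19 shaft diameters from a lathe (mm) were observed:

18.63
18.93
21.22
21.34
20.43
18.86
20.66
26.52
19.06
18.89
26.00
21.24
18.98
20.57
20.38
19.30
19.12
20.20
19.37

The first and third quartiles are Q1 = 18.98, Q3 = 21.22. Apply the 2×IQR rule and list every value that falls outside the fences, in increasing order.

26.00, 26.52

IQR = Q3 − Q1 = 21.22 − 18.98 = 2.24.
Lower fence = Q1 − 2·IQR = 18.98 − 4.48 = 14.50.
Upper fence = Q3 + 2·IQR = 21.22 + 4.48 = 25.70.
26.00 > 25.70 → outlier.
26.52 > 25.70 → outlier.
All remaining values lie within [14.50, 25.70].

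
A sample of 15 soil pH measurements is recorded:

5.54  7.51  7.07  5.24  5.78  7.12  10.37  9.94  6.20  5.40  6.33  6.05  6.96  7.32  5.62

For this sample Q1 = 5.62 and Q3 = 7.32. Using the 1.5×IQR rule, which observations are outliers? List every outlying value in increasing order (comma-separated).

IQR = Q3 − Q1 = 7.32 − 5.62 = 1.70.
Lower fence = Q1 − 1.5·IQR = 5.62 − 2.55 = 3.07.
Upper fence = Q3 + 1.5·IQR = 7.32 + 2.55 = 9.87.
9.94 > 9.87 → outlier.
10.37 > 9.87 → outlier.
All remaining values lie within [3.07, 9.87].

9.94, 10.37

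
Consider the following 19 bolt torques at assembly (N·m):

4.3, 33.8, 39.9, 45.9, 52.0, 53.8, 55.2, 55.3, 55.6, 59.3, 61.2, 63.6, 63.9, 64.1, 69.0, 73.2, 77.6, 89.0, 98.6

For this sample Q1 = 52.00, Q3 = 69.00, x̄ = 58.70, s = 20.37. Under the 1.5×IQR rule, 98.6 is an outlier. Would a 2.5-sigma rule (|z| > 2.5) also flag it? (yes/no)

z = (98.6 − 58.70) / 20.37 = 1.96.
|z| = 1.96 ≤ 2.5.

no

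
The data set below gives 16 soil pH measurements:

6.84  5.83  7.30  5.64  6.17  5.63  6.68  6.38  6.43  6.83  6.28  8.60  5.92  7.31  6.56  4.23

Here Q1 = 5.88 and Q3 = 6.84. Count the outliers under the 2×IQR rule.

0

IQR = 0.96; fences at 5.88 − 1.92 = 3.96 and 6.84 + 1.92 = 8.76.
Every value lies within the cutoffs.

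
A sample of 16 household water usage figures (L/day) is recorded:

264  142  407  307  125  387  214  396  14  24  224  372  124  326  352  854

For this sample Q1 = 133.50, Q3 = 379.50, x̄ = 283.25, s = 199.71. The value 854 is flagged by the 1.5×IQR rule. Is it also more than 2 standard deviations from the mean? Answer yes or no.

yes

z = (854 − 283.25) / 199.71 = 2.86.
|z| = 2.86 > 2.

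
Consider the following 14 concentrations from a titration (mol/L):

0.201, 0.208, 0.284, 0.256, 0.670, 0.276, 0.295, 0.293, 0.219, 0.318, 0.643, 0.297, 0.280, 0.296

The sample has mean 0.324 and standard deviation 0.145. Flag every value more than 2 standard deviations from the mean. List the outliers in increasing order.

Cutoffs at x̄ ± 2s: 0.324 ± 2·0.145 = [0.034, 0.614].
0.643: z = 2.20, |z| > 2 → outlier.
0.670: z = 2.39, |z| > 2 → outlier.
Every other value lies within [0.034, 0.614].

0.643, 0.670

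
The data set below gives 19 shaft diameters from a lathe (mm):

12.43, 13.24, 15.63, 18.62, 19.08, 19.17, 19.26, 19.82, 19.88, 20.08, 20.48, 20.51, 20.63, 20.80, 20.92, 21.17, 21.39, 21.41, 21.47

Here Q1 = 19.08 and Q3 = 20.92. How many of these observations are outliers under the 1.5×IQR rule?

3

IQR = 1.84; fences at 19.08 − 2.76 = 16.32 and 20.92 + 2.76 = 23.68.
Outside the cutoffs: 12.43, 13.24, 15.63.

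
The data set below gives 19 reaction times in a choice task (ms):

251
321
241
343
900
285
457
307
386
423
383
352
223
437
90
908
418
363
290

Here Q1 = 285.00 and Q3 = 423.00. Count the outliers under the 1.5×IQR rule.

IQR = 138.00; fences at 285.00 − 207.00 = 78.00 and 423.00 + 207.00 = 630.00.
Outside the cutoffs: 900, 908.

2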